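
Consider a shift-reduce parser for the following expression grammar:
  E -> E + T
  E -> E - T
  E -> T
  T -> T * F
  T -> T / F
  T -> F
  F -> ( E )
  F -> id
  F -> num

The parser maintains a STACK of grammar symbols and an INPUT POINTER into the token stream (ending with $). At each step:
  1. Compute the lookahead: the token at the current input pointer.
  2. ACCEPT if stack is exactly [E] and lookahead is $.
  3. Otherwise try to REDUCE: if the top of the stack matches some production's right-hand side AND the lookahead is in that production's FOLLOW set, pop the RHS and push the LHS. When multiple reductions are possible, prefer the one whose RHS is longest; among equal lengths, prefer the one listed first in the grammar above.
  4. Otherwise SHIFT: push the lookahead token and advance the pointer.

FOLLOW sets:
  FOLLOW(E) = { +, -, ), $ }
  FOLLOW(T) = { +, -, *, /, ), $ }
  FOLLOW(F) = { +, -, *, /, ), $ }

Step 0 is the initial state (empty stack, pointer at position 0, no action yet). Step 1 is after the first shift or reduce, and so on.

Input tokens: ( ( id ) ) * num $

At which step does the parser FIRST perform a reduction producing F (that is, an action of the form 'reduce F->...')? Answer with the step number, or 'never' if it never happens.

Answer: 4

Derivation:
Step 1: shift (. Stack=[(] ptr=1 lookahead=( remaining=[( id ) ) * num $]
Step 2: shift (. Stack=[( (] ptr=2 lookahead=id remaining=[id ) ) * num $]
Step 3: shift id. Stack=[( ( id] ptr=3 lookahead=) remaining=[) ) * num $]
Step 4: reduce F->id. Stack=[( ( F] ptr=3 lookahead=) remaining=[) ) * num $]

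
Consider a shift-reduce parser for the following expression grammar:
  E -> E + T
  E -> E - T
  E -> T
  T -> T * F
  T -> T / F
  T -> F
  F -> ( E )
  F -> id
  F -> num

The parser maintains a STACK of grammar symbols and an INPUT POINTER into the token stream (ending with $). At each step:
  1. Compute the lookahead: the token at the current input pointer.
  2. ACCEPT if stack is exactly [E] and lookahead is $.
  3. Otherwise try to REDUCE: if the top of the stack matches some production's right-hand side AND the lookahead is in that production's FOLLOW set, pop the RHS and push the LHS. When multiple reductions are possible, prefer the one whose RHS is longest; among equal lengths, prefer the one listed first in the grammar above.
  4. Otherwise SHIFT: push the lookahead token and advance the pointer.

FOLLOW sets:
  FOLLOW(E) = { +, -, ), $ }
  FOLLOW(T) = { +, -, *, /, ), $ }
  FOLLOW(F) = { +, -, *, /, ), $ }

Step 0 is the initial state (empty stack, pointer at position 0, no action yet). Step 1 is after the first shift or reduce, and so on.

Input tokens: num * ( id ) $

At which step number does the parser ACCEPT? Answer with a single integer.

Answer: 14

Derivation:
Step 1: shift num. Stack=[num] ptr=1 lookahead=* remaining=[* ( id ) $]
Step 2: reduce F->num. Stack=[F] ptr=1 lookahead=* remaining=[* ( id ) $]
Step 3: reduce T->F. Stack=[T] ptr=1 lookahead=* remaining=[* ( id ) $]
Step 4: shift *. Stack=[T *] ptr=2 lookahead=( remaining=[( id ) $]
Step 5: shift (. Stack=[T * (] ptr=3 lookahead=id remaining=[id ) $]
Step 6: shift id. Stack=[T * ( id] ptr=4 lookahead=) remaining=[) $]
Step 7: reduce F->id. Stack=[T * ( F] ptr=4 lookahead=) remaining=[) $]
Step 8: reduce T->F. Stack=[T * ( T] ptr=4 lookahead=) remaining=[) $]
Step 9: reduce E->T. Stack=[T * ( E] ptr=4 lookahead=) remaining=[) $]
Step 10: shift ). Stack=[T * ( E )] ptr=5 lookahead=$ remaining=[$]
Step 11: reduce F->( E ). Stack=[T * F] ptr=5 lookahead=$ remaining=[$]
Step 12: reduce T->T * F. Stack=[T] ptr=5 lookahead=$ remaining=[$]
Step 13: reduce E->T. Stack=[E] ptr=5 lookahead=$ remaining=[$]
Step 14: accept. Stack=[E] ptr=5 lookahead=$ remaining=[$]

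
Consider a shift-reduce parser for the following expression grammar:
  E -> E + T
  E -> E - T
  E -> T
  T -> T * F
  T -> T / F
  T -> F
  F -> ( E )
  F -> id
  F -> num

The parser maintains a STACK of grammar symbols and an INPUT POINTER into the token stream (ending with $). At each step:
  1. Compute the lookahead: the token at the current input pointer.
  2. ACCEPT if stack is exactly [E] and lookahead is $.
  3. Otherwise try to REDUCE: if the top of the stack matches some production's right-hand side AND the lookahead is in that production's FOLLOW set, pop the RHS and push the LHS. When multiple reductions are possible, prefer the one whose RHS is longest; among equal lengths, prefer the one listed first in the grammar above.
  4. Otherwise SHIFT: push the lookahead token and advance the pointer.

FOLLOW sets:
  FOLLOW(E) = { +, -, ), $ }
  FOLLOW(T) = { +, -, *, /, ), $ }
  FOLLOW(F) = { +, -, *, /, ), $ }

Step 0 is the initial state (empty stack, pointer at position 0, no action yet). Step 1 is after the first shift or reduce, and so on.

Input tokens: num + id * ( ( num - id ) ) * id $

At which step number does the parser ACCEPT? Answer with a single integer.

Step 1: shift num. Stack=[num] ptr=1 lookahead=+ remaining=[+ id * ( ( num - id ) ) * id $]
Step 2: reduce F->num. Stack=[F] ptr=1 lookahead=+ remaining=[+ id * ( ( num - id ) ) * id $]
Step 3: reduce T->F. Stack=[T] ptr=1 lookahead=+ remaining=[+ id * ( ( num - id ) ) * id $]
Step 4: reduce E->T. Stack=[E] ptr=1 lookahead=+ remaining=[+ id * ( ( num - id ) ) * id $]
Step 5: shift +. Stack=[E +] ptr=2 lookahead=id remaining=[id * ( ( num - id ) ) * id $]
Step 6: shift id. Stack=[E + id] ptr=3 lookahead=* remaining=[* ( ( num - id ) ) * id $]
Step 7: reduce F->id. Stack=[E + F] ptr=3 lookahead=* remaining=[* ( ( num - id ) ) * id $]
Step 8: reduce T->F. Stack=[E + T] ptr=3 lookahead=* remaining=[* ( ( num - id ) ) * id $]
Step 9: shift *. Stack=[E + T *] ptr=4 lookahead=( remaining=[( ( num - id ) ) * id $]
Step 10: shift (. Stack=[E + T * (] ptr=5 lookahead=( remaining=[( num - id ) ) * id $]
Step 11: shift (. Stack=[E + T * ( (] ptr=6 lookahead=num remaining=[num - id ) ) * id $]
Step 12: shift num. Stack=[E + T * ( ( num] ptr=7 lookahead=- remaining=[- id ) ) * id $]
Step 13: reduce F->num. Stack=[E + T * ( ( F] ptr=7 lookahead=- remaining=[- id ) ) * id $]
Step 14: reduce T->F. Stack=[E + T * ( ( T] ptr=7 lookahead=- remaining=[- id ) ) * id $]
Step 15: reduce E->T. Stack=[E + T * ( ( E] ptr=7 lookahead=- remaining=[- id ) ) * id $]
Step 16: shift -. Stack=[E + T * ( ( E -] ptr=8 lookahead=id remaining=[id ) ) * id $]
Step 17: shift id. Stack=[E + T * ( ( E - id] ptr=9 lookahead=) remaining=[) ) * id $]
Step 18: reduce F->id. Stack=[E + T * ( ( E - F] ptr=9 lookahead=) remaining=[) ) * id $]
Step 19: reduce T->F. Stack=[E + T * ( ( E - T] ptr=9 lookahead=) remaining=[) ) * id $]
Step 20: reduce E->E - T. Stack=[E + T * ( ( E] ptr=9 lookahead=) remaining=[) ) * id $]
Step 21: shift ). Stack=[E + T * ( ( E )] ptr=10 lookahead=) remaining=[) * id $]
Step 22: reduce F->( E ). Stack=[E + T * ( F] ptr=10 lookahead=) remaining=[) * id $]
Step 23: reduce T->F. Stack=[E + T * ( T] ptr=10 lookahead=) remaining=[) * id $]
Step 24: reduce E->T. Stack=[E + T * ( E] ptr=10 lookahead=) remaining=[) * id $]
Step 25: shift ). Stack=[E + T * ( E )] ptr=11 lookahead=* remaining=[* id $]
Step 26: reduce F->( E ). Stack=[E + T * F] ptr=11 lookahead=* remaining=[* id $]
Step 27: reduce T->T * F. Stack=[E + T] ptr=11 lookahead=* remaining=[* id $]
Step 28: shift *. Stack=[E + T *] ptr=12 lookahead=id remaining=[id $]
Step 29: shift id. Stack=[E + T * id] ptr=13 lookahead=$ remaining=[$]
Step 30: reduce F->id. Stack=[E + T * F] ptr=13 lookahead=$ remaining=[$]
Step 31: reduce T->T * F. Stack=[E + T] ptr=13 lookahead=$ remaining=[$]
Step 32: reduce E->E + T. Stack=[E] ptr=13 lookahead=$ remaining=[$]
Step 33: accept. Stack=[E] ptr=13 lookahead=$ remaining=[$]

Answer: 33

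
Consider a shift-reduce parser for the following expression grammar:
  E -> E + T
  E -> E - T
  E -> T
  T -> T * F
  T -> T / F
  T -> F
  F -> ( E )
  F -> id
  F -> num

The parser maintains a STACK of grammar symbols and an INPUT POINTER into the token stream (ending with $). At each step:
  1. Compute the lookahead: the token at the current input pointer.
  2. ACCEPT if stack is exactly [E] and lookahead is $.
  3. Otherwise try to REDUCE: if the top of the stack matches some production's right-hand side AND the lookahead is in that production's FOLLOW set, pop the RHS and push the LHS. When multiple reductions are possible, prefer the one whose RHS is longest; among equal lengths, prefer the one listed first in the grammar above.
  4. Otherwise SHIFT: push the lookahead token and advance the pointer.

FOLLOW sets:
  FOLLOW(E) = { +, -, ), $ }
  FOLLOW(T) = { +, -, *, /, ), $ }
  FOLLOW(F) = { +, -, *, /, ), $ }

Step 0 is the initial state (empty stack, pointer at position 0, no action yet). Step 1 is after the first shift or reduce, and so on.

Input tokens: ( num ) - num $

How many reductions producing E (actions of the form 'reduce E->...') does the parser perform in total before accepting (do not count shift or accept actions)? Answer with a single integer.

Answer: 3

Derivation:
Step 1: shift (. Stack=[(] ptr=1 lookahead=num remaining=[num ) - num $]
Step 2: shift num. Stack=[( num] ptr=2 lookahead=) remaining=[) - num $]
Step 3: reduce F->num. Stack=[( F] ptr=2 lookahead=) remaining=[) - num $]
Step 4: reduce T->F. Stack=[( T] ptr=2 lookahead=) remaining=[) - num $]
Step 5: reduce E->T. Stack=[( E] ptr=2 lookahead=) remaining=[) - num $]
Step 6: shift ). Stack=[( E )] ptr=3 lookahead=- remaining=[- num $]
Step 7: reduce F->( E ). Stack=[F] ptr=3 lookahead=- remaining=[- num $]
Step 8: reduce T->F. Stack=[T] ptr=3 lookahead=- remaining=[- num $]
Step 9: reduce E->T. Stack=[E] ptr=3 lookahead=- remaining=[- num $]
Step 10: shift -. Stack=[E -] ptr=4 lookahead=num remaining=[num $]
Step 11: shift num. Stack=[E - num] ptr=5 lookahead=$ remaining=[$]
Step 12: reduce F->num. Stack=[E - F] ptr=5 lookahead=$ remaining=[$]
Step 13: reduce T->F. Stack=[E - T] ptr=5 lookahead=$ remaining=[$]
Step 14: reduce E->E - T. Stack=[E] ptr=5 lookahead=$ remaining=[$]
Step 15: accept. Stack=[E] ptr=5 lookahead=$ remaining=[$]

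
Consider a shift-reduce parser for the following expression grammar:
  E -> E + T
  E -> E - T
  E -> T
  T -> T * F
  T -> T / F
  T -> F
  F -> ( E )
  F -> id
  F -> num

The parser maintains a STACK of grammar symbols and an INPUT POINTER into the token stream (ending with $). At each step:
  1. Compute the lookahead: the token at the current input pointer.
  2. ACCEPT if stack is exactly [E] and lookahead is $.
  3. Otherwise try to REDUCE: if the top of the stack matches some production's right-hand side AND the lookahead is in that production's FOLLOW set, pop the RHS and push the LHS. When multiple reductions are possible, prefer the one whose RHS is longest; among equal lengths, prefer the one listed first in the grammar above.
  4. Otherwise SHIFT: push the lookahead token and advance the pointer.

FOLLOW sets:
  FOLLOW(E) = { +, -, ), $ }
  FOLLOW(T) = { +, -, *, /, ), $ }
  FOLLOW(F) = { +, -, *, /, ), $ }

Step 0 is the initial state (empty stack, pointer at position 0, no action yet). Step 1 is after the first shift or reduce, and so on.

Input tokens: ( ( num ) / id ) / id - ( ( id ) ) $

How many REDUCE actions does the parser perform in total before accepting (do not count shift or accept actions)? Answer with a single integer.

Answer: 22

Derivation:
Step 1: shift (. Stack=[(] ptr=1 lookahead=( remaining=[( num ) / id ) / id - ( ( id ) ) $]
Step 2: shift (. Stack=[( (] ptr=2 lookahead=num remaining=[num ) / id ) / id - ( ( id ) ) $]
Step 3: shift num. Stack=[( ( num] ptr=3 lookahead=) remaining=[) / id ) / id - ( ( id ) ) $]
Step 4: reduce F->num. Stack=[( ( F] ptr=3 lookahead=) remaining=[) / id ) / id - ( ( id ) ) $]
Step 5: reduce T->F. Stack=[( ( T] ptr=3 lookahead=) remaining=[) / id ) / id - ( ( id ) ) $]
Step 6: reduce E->T. Stack=[( ( E] ptr=3 lookahead=) remaining=[) / id ) / id - ( ( id ) ) $]
Step 7: shift ). Stack=[( ( E )] ptr=4 lookahead=/ remaining=[/ id ) / id - ( ( id ) ) $]
Step 8: reduce F->( E ). Stack=[( F] ptr=4 lookahead=/ remaining=[/ id ) / id - ( ( id ) ) $]
Step 9: reduce T->F. Stack=[( T] ptr=4 lookahead=/ remaining=[/ id ) / id - ( ( id ) ) $]
Step 10: shift /. Stack=[( T /] ptr=5 lookahead=id remaining=[id ) / id - ( ( id ) ) $]
Step 11: shift id. Stack=[( T / id] ptr=6 lookahead=) remaining=[) / id - ( ( id ) ) $]
Step 12: reduce F->id. Stack=[( T / F] ptr=6 lookahead=) remaining=[) / id - ( ( id ) ) $]
Step 13: reduce T->T / F. Stack=[( T] ptr=6 lookahead=) remaining=[) / id - ( ( id ) ) $]
Step 14: reduce E->T. Stack=[( E] ptr=6 lookahead=) remaining=[) / id - ( ( id ) ) $]
Step 15: shift ). Stack=[( E )] ptr=7 lookahead=/ remaining=[/ id - ( ( id ) ) $]
Step 16: reduce F->( E ). Stack=[F] ptr=7 lookahead=/ remaining=[/ id - ( ( id ) ) $]
Step 17: reduce T->F. Stack=[T] ptr=7 lookahead=/ remaining=[/ id - ( ( id ) ) $]
Step 18: shift /. Stack=[T /] ptr=8 lookahead=id remaining=[id - ( ( id ) ) $]
Step 19: shift id. Stack=[T / id] ptr=9 lookahead=- remaining=[- ( ( id ) ) $]
Step 20: reduce F->id. Stack=[T / F] ptr=9 lookahead=- remaining=[- ( ( id ) ) $]
Step 21: reduce T->T / F. Stack=[T] ptr=9 lookahead=- remaining=[- ( ( id ) ) $]
Step 22: reduce E->T. Stack=[E] ptr=9 lookahead=- remaining=[- ( ( id ) ) $]
Step 23: shift -. Stack=[E -] ptr=10 lookahead=( remaining=[( ( id ) ) $]
Step 24: shift (. Stack=[E - (] ptr=11 lookahead=( remaining=[( id ) ) $]
Step 25: shift (. Stack=[E - ( (] ptr=12 lookahead=id remaining=[id ) ) $]
Step 26: shift id. Stack=[E - ( ( id] ptr=13 lookahead=) remaining=[) ) $]
Step 27: reduce F->id. Stack=[E - ( ( F] ptr=13 lookahead=) remaining=[) ) $]
Step 28: reduce T->F. Stack=[E - ( ( T] ptr=13 lookahead=) remaining=[) ) $]
Step 29: reduce E->T. Stack=[E - ( ( E] ptr=13 lookahead=) remaining=[) ) $]
Step 30: shift ). Stack=[E - ( ( E )] ptr=14 lookahead=) remaining=[) $]
Step 31: reduce F->( E ). Stack=[E - ( F] ptr=14 lookahead=) remaining=[) $]
Step 32: reduce T->F. Stack=[E - ( T] ptr=14 lookahead=) remaining=[) $]
Step 33: reduce E->T. Stack=[E - ( E] ptr=14 lookahead=) remaining=[) $]
Step 34: shift ). Stack=[E - ( E )] ptr=15 lookahead=$ remaining=[$]
Step 35: reduce F->( E ). Stack=[E - F] ptr=15 lookahead=$ remaining=[$]
Step 36: reduce T->F. Stack=[E - T] ptr=15 lookahead=$ remaining=[$]
Step 37: reduce E->E - T. Stack=[E] ptr=15 lookahead=$ remaining=[$]
Step 38: accept. Stack=[E] ptr=15 lookahead=$ remaining=[$]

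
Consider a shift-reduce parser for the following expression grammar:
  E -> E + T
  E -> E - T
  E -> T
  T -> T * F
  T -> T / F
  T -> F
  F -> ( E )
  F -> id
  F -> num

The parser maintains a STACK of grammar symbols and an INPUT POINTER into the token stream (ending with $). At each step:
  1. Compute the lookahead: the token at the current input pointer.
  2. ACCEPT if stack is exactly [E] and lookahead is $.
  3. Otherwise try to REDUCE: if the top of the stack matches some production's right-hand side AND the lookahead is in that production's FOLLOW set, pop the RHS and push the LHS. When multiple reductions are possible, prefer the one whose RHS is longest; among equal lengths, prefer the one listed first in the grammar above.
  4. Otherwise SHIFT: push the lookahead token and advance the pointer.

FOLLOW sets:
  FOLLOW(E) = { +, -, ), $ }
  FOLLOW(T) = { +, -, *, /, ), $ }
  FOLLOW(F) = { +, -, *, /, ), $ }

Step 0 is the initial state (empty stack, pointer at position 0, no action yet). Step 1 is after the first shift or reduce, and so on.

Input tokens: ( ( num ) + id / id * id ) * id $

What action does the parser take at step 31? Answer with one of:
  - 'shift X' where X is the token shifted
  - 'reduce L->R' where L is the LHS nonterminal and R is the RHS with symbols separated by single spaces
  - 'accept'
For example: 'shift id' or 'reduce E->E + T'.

Answer: reduce E->T

Derivation:
Step 1: shift (. Stack=[(] ptr=1 lookahead=( remaining=[( num ) + id / id * id ) * id $]
Step 2: shift (. Stack=[( (] ptr=2 lookahead=num remaining=[num ) + id / id * id ) * id $]
Step 3: shift num. Stack=[( ( num] ptr=3 lookahead=) remaining=[) + id / id * id ) * id $]
Step 4: reduce F->num. Stack=[( ( F] ptr=3 lookahead=) remaining=[) + id / id * id ) * id $]
Step 5: reduce T->F. Stack=[( ( T] ptr=3 lookahead=) remaining=[) + id / id * id ) * id $]
Step 6: reduce E->T. Stack=[( ( E] ptr=3 lookahead=) remaining=[) + id / id * id ) * id $]
Step 7: shift ). Stack=[( ( E )] ptr=4 lookahead=+ remaining=[+ id / id * id ) * id $]
Step 8: reduce F->( E ). Stack=[( F] ptr=4 lookahead=+ remaining=[+ id / id * id ) * id $]
Step 9: reduce T->F. Stack=[( T] ptr=4 lookahead=+ remaining=[+ id / id * id ) * id $]
Step 10: reduce E->T. Stack=[( E] ptr=4 lookahead=+ remaining=[+ id / id * id ) * id $]
Step 11: shift +. Stack=[( E +] ptr=5 lookahead=id remaining=[id / id * id ) * id $]
Step 12: shift id. Stack=[( E + id] ptr=6 lookahead=/ remaining=[/ id * id ) * id $]
Step 13: reduce F->id. Stack=[( E + F] ptr=6 lookahead=/ remaining=[/ id * id ) * id $]
Step 14: reduce T->F. Stack=[( E + T] ptr=6 lookahead=/ remaining=[/ id * id ) * id $]
Step 15: shift /. Stack=[( E + T /] ptr=7 lookahead=id remaining=[id * id ) * id $]
Step 16: shift id. Stack=[( E + T / id] ptr=8 lookahead=* remaining=[* id ) * id $]
Step 17: reduce F->id. Stack=[( E + T / F] ptr=8 lookahead=* remaining=[* id ) * id $]
Step 18: reduce T->T / F. Stack=[( E + T] ptr=8 lookahead=* remaining=[* id ) * id $]
Step 19: shift *. Stack=[( E + T *] ptr=9 lookahead=id remaining=[id ) * id $]
Step 20: shift id. Stack=[( E + T * id] ptr=10 lookahead=) remaining=[) * id $]
Step 21: reduce F->id. Stack=[( E + T * F] ptr=10 lookahead=) remaining=[) * id $]
Step 22: reduce T->T * F. Stack=[( E + T] ptr=10 lookahead=) remaining=[) * id $]
Step 23: reduce E->E + T. Stack=[( E] ptr=10 lookahead=) remaining=[) * id $]
Step 24: shift ). Stack=[( E )] ptr=11 lookahead=* remaining=[* id $]
Step 25: reduce F->( E ). Stack=[F] ptr=11 lookahead=* remaining=[* id $]
Step 26: reduce T->F. Stack=[T] ptr=11 lookahead=* remaining=[* id $]
Step 27: shift *. Stack=[T *] ptr=12 lookahead=id remaining=[id $]
Step 28: shift id. Stack=[T * id] ptr=13 lookahead=$ remaining=[$]
Step 29: reduce F->id. Stack=[T * F] ptr=13 lookahead=$ remaining=[$]
Step 30: reduce T->T * F. Stack=[T] ptr=13 lookahead=$ remaining=[$]
Step 31: reduce E->T. Stack=[E] ptr=13 lookahead=$ remaining=[$]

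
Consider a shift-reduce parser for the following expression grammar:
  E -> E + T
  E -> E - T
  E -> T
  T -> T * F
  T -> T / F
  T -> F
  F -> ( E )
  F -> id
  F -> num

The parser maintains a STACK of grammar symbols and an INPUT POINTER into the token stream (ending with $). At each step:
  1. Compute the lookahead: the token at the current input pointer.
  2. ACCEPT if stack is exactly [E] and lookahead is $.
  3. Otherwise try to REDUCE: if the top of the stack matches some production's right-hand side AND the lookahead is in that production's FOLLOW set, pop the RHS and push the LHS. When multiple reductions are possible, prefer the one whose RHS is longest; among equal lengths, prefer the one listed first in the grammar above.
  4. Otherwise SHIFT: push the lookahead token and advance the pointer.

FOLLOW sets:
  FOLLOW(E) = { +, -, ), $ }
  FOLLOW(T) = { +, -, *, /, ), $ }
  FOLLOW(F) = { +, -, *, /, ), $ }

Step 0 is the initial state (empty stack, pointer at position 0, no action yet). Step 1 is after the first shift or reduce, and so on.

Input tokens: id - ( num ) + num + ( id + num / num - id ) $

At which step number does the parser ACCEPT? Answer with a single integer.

Step 1: shift id. Stack=[id] ptr=1 lookahead=- remaining=[- ( num ) + num + ( id + num / num - id ) $]
Step 2: reduce F->id. Stack=[F] ptr=1 lookahead=- remaining=[- ( num ) + num + ( id + num / num - id ) $]
Step 3: reduce T->F. Stack=[T] ptr=1 lookahead=- remaining=[- ( num ) + num + ( id + num / num - id ) $]
Step 4: reduce E->T. Stack=[E] ptr=1 lookahead=- remaining=[- ( num ) + num + ( id + num / num - id ) $]
Step 5: shift -. Stack=[E -] ptr=2 lookahead=( remaining=[( num ) + num + ( id + num / num - id ) $]
Step 6: shift (. Stack=[E - (] ptr=3 lookahead=num remaining=[num ) + num + ( id + num / num - id ) $]
Step 7: shift num. Stack=[E - ( num] ptr=4 lookahead=) remaining=[) + num + ( id + num / num - id ) $]
Step 8: reduce F->num. Stack=[E - ( F] ptr=4 lookahead=) remaining=[) + num + ( id + num / num - id ) $]
Step 9: reduce T->F. Stack=[E - ( T] ptr=4 lookahead=) remaining=[) + num + ( id + num / num - id ) $]
Step 10: reduce E->T. Stack=[E - ( E] ptr=4 lookahead=) remaining=[) + num + ( id + num / num - id ) $]
Step 11: shift ). Stack=[E - ( E )] ptr=5 lookahead=+ remaining=[+ num + ( id + num / num - id ) $]
Step 12: reduce F->( E ). Stack=[E - F] ptr=5 lookahead=+ remaining=[+ num + ( id + num / num - id ) $]
Step 13: reduce T->F. Stack=[E - T] ptr=5 lookahead=+ remaining=[+ num + ( id + num / num - id ) $]
Step 14: reduce E->E - T. Stack=[E] ptr=5 lookahead=+ remaining=[+ num + ( id + num / num - id ) $]
Step 15: shift +. Stack=[E +] ptr=6 lookahead=num remaining=[num + ( id + num / num - id ) $]
Step 16: shift num. Stack=[E + num] ptr=7 lookahead=+ remaining=[+ ( id + num / num - id ) $]
Step 17: reduce F->num. Stack=[E + F] ptr=7 lookahead=+ remaining=[+ ( id + num / num - id ) $]
Step 18: reduce T->F. Stack=[E + T] ptr=7 lookahead=+ remaining=[+ ( id + num / num - id ) $]
Step 19: reduce E->E + T. Stack=[E] ptr=7 lookahead=+ remaining=[+ ( id + num / num - id ) $]
Step 20: shift +. Stack=[E +] ptr=8 lookahead=( remaining=[( id + num / num - id ) $]
Step 21: shift (. Stack=[E + (] ptr=9 lookahead=id remaining=[id + num / num - id ) $]
Step 22: shift id. Stack=[E + ( id] ptr=10 lookahead=+ remaining=[+ num / num - id ) $]
Step 23: reduce F->id. Stack=[E + ( F] ptr=10 lookahead=+ remaining=[+ num / num - id ) $]
Step 24: reduce T->F. Stack=[E + ( T] ptr=10 lookahead=+ remaining=[+ num / num - id ) $]
Step 25: reduce E->T. Stack=[E + ( E] ptr=10 lookahead=+ remaining=[+ num / num - id ) $]
Step 26: shift +. Stack=[E + ( E +] ptr=11 lookahead=num remaining=[num / num - id ) $]
Step 27: shift num. Stack=[E + ( E + num] ptr=12 lookahead=/ remaining=[/ num - id ) $]
Step 28: reduce F->num. Stack=[E + ( E + F] ptr=12 lookahead=/ remaining=[/ num - id ) $]
Step 29: reduce T->F. Stack=[E + ( E + T] ptr=12 lookahead=/ remaining=[/ num - id ) $]
Step 30: shift /. Stack=[E + ( E + T /] ptr=13 lookahead=num remaining=[num - id ) $]
Step 31: shift num. Stack=[E + ( E + T / num] ptr=14 lookahead=- remaining=[- id ) $]
Step 32: reduce F->num. Stack=[E + ( E + T / F] ptr=14 lookahead=- remaining=[- id ) $]
Step 33: reduce T->T / F. Stack=[E + ( E + T] ptr=14 lookahead=- remaining=[- id ) $]
Step 34: reduce E->E + T. Stack=[E + ( E] ptr=14 lookahead=- remaining=[- id ) $]
Step 35: shift -. Stack=[E + ( E -] ptr=15 lookahead=id remaining=[id ) $]
Step 36: shift id. Stack=[E + ( E - id] ptr=16 lookahead=) remaining=[) $]
Step 37: reduce F->id. Stack=[E + ( E - F] ptr=16 lookahead=) remaining=[) $]
Step 38: reduce T->F. Stack=[E + ( E - T] ptr=16 lookahead=) remaining=[) $]
Step 39: reduce E->E - T. Stack=[E + ( E] ptr=16 lookahead=) remaining=[) $]
Step 40: shift ). Stack=[E + ( E )] ptr=17 lookahead=$ remaining=[$]
Step 41: reduce F->( E ). Stack=[E + F] ptr=17 lookahead=$ remaining=[$]
Step 42: reduce T->F. Stack=[E + T] ptr=17 lookahead=$ remaining=[$]
Step 43: reduce E->E + T. Stack=[E] ptr=17 lookahead=$ remaining=[$]
Step 44: accept. Stack=[E] ptr=17 lookahead=$ remaining=[$]

Answer: 44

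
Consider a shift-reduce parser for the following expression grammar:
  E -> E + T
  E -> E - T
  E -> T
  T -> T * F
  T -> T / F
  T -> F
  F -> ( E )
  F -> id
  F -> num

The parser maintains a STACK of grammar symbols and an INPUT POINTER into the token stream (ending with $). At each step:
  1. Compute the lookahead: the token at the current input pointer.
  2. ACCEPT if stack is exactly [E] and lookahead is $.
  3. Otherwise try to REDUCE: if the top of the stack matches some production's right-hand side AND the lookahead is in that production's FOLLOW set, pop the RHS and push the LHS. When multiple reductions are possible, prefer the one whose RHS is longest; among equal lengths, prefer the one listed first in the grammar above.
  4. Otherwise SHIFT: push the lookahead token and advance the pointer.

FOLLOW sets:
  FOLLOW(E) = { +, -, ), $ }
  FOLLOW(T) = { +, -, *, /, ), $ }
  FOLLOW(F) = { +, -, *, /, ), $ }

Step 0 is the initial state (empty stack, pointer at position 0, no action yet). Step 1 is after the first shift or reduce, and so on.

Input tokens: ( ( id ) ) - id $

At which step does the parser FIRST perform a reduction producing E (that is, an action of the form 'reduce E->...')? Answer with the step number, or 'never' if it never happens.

Answer: 6

Derivation:
Step 1: shift (. Stack=[(] ptr=1 lookahead=( remaining=[( id ) ) - id $]
Step 2: shift (. Stack=[( (] ptr=2 lookahead=id remaining=[id ) ) - id $]
Step 3: shift id. Stack=[( ( id] ptr=3 lookahead=) remaining=[) ) - id $]
Step 4: reduce F->id. Stack=[( ( F] ptr=3 lookahead=) remaining=[) ) - id $]
Step 5: reduce T->F. Stack=[( ( T] ptr=3 lookahead=) remaining=[) ) - id $]
Step 6: reduce E->T. Stack=[( ( E] ptr=3 lookahead=) remaining=[) ) - id $]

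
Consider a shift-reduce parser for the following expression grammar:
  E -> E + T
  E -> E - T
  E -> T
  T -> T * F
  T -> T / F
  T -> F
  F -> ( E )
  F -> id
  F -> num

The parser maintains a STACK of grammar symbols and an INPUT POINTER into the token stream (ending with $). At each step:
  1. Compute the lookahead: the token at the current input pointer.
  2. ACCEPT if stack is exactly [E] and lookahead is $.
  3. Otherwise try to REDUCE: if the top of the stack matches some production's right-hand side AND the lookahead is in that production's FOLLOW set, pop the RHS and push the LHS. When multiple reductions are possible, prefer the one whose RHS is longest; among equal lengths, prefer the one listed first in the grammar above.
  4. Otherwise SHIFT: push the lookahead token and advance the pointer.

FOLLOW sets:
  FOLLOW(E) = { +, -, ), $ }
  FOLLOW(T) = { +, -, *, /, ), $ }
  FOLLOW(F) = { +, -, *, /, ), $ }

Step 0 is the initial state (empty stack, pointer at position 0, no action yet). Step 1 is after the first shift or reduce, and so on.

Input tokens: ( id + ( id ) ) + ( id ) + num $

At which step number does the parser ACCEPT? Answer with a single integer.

Step 1: shift (. Stack=[(] ptr=1 lookahead=id remaining=[id + ( id ) ) + ( id ) + num $]
Step 2: shift id. Stack=[( id] ptr=2 lookahead=+ remaining=[+ ( id ) ) + ( id ) + num $]
Step 3: reduce F->id. Stack=[( F] ptr=2 lookahead=+ remaining=[+ ( id ) ) + ( id ) + num $]
Step 4: reduce T->F. Stack=[( T] ptr=2 lookahead=+ remaining=[+ ( id ) ) + ( id ) + num $]
Step 5: reduce E->T. Stack=[( E] ptr=2 lookahead=+ remaining=[+ ( id ) ) + ( id ) + num $]
Step 6: shift +. Stack=[( E +] ptr=3 lookahead=( remaining=[( id ) ) + ( id ) + num $]
Step 7: shift (. Stack=[( E + (] ptr=4 lookahead=id remaining=[id ) ) + ( id ) + num $]
Step 8: shift id. Stack=[( E + ( id] ptr=5 lookahead=) remaining=[) ) + ( id ) + num $]
Step 9: reduce F->id. Stack=[( E + ( F] ptr=5 lookahead=) remaining=[) ) + ( id ) + num $]
Step 10: reduce T->F. Stack=[( E + ( T] ptr=5 lookahead=) remaining=[) ) + ( id ) + num $]
Step 11: reduce E->T. Stack=[( E + ( E] ptr=5 lookahead=) remaining=[) ) + ( id ) + num $]
Step 12: shift ). Stack=[( E + ( E )] ptr=6 lookahead=) remaining=[) + ( id ) + num $]
Step 13: reduce F->( E ). Stack=[( E + F] ptr=6 lookahead=) remaining=[) + ( id ) + num $]
Step 14: reduce T->F. Stack=[( E + T] ptr=6 lookahead=) remaining=[) + ( id ) + num $]
Step 15: reduce E->E + T. Stack=[( E] ptr=6 lookahead=) remaining=[) + ( id ) + num $]
Step 16: shift ). Stack=[( E )] ptr=7 lookahead=+ remaining=[+ ( id ) + num $]
Step 17: reduce F->( E ). Stack=[F] ptr=7 lookahead=+ remaining=[+ ( id ) + num $]
Step 18: reduce T->F. Stack=[T] ptr=7 lookahead=+ remaining=[+ ( id ) + num $]
Step 19: reduce E->T. Stack=[E] ptr=7 lookahead=+ remaining=[+ ( id ) + num $]
Step 20: shift +. Stack=[E +] ptr=8 lookahead=( remaining=[( id ) + num $]
Step 21: shift (. Stack=[E + (] ptr=9 lookahead=id remaining=[id ) + num $]
Step 22: shift id. Stack=[E + ( id] ptr=10 lookahead=) remaining=[) + num $]
Step 23: reduce F->id. Stack=[E + ( F] ptr=10 lookahead=) remaining=[) + num $]
Step 24: reduce T->F. Stack=[E + ( T] ptr=10 lookahead=) remaining=[) + num $]
Step 25: reduce E->T. Stack=[E + ( E] ptr=10 lookahead=) remaining=[) + num $]
Step 26: shift ). Stack=[E + ( E )] ptr=11 lookahead=+ remaining=[+ num $]
Step 27: reduce F->( E ). Stack=[E + F] ptr=11 lookahead=+ remaining=[+ num $]
Step 28: reduce T->F. Stack=[E + T] ptr=11 lookahead=+ remaining=[+ num $]
Step 29: reduce E->E + T. Stack=[E] ptr=11 lookahead=+ remaining=[+ num $]
Step 30: shift +. Stack=[E +] ptr=12 lookahead=num remaining=[num $]
Step 31: shift num. Stack=[E + num] ptr=13 lookahead=$ remaining=[$]
Step 32: reduce F->num. Stack=[E + F] ptr=13 lookahead=$ remaining=[$]
Step 33: reduce T->F. Stack=[E + T] ptr=13 lookahead=$ remaining=[$]
Step 34: reduce E->E + T. Stack=[E] ptr=13 lookahead=$ remaining=[$]
Step 35: accept. Stack=[E] ptr=13 lookahead=$ remaining=[$]

Answer: 35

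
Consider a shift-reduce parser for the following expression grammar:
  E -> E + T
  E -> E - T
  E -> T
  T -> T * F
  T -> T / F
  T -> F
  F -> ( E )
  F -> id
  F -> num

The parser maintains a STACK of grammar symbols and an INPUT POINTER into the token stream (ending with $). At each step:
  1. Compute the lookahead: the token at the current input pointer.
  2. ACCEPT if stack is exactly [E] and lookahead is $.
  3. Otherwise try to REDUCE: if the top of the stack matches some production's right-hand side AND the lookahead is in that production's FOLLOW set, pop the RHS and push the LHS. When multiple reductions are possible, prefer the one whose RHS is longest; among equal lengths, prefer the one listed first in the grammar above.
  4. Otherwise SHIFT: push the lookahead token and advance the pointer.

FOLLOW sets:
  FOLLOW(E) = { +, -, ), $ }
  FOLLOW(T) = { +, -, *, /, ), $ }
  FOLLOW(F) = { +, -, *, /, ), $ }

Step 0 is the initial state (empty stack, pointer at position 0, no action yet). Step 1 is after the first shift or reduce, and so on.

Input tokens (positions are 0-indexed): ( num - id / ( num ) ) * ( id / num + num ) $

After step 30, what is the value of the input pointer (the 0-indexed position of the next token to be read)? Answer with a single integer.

Step 1: shift (. Stack=[(] ptr=1 lookahead=num remaining=[num - id / ( num ) ) * ( id / num + num ) $]
Step 2: shift num. Stack=[( num] ptr=2 lookahead=- remaining=[- id / ( num ) ) * ( id / num + num ) $]
Step 3: reduce F->num. Stack=[( F] ptr=2 lookahead=- remaining=[- id / ( num ) ) * ( id / num + num ) $]
Step 4: reduce T->F. Stack=[( T] ptr=2 lookahead=- remaining=[- id / ( num ) ) * ( id / num + num ) $]
Step 5: reduce E->T. Stack=[( E] ptr=2 lookahead=- remaining=[- id / ( num ) ) * ( id / num + num ) $]
Step 6: shift -. Stack=[( E -] ptr=3 lookahead=id remaining=[id / ( num ) ) * ( id / num + num ) $]
Step 7: shift id. Stack=[( E - id] ptr=4 lookahead=/ remaining=[/ ( num ) ) * ( id / num + num ) $]
Step 8: reduce F->id. Stack=[( E - F] ptr=4 lookahead=/ remaining=[/ ( num ) ) * ( id / num + num ) $]
Step 9: reduce T->F. Stack=[( E - T] ptr=4 lookahead=/ remaining=[/ ( num ) ) * ( id / num + num ) $]
Step 10: shift /. Stack=[( E - T /] ptr=5 lookahead=( remaining=[( num ) ) * ( id / num + num ) $]
Step 11: shift (. Stack=[( E - T / (] ptr=6 lookahead=num remaining=[num ) ) * ( id / num + num ) $]
Step 12: shift num. Stack=[( E - T / ( num] ptr=7 lookahead=) remaining=[) ) * ( id / num + num ) $]
Step 13: reduce F->num. Stack=[( E - T / ( F] ptr=7 lookahead=) remaining=[) ) * ( id / num + num ) $]
Step 14: reduce T->F. Stack=[( E - T / ( T] ptr=7 lookahead=) remaining=[) ) * ( id / num + num ) $]
Step 15: reduce E->T. Stack=[( E - T / ( E] ptr=7 lookahead=) remaining=[) ) * ( id / num + num ) $]
Step 16: shift ). Stack=[( E - T / ( E )] ptr=8 lookahead=) remaining=[) * ( id / num + num ) $]
Step 17: reduce F->( E ). Stack=[( E - T / F] ptr=8 lookahead=) remaining=[) * ( id / num + num ) $]
Step 18: reduce T->T / F. Stack=[( E - T] ptr=8 lookahead=) remaining=[) * ( id / num + num ) $]
Step 19: reduce E->E - T. Stack=[( E] ptr=8 lookahead=) remaining=[) * ( id / num + num ) $]
Step 20: shift ). Stack=[( E )] ptr=9 lookahead=* remaining=[* ( id / num + num ) $]
Step 21: reduce F->( E ). Stack=[F] ptr=9 lookahead=* remaining=[* ( id / num + num ) $]
Step 22: reduce T->F. Stack=[T] ptr=9 lookahead=* remaining=[* ( id / num + num ) $]
Step 23: shift *. Stack=[T *] ptr=10 lookahead=( remaining=[( id / num + num ) $]
Step 24: shift (. Stack=[T * (] ptr=11 lookahead=id remaining=[id / num + num ) $]
Step 25: shift id. Stack=[T * ( id] ptr=12 lookahead=/ remaining=[/ num + num ) $]
Step 26: reduce F->id. Stack=[T * ( F] ptr=12 lookahead=/ remaining=[/ num + num ) $]
Step 27: reduce T->F. Stack=[T * ( T] ptr=12 lookahead=/ remaining=[/ num + num ) $]
Step 28: shift /. Stack=[T * ( T /] ptr=13 lookahead=num remaining=[num + num ) $]
Step 29: shift num. Stack=[T * ( T / num] ptr=14 lookahead=+ remaining=[+ num ) $]
Step 30: reduce F->num. Stack=[T * ( T / F] ptr=14 lookahead=+ remaining=[+ num ) $]

Answer: 14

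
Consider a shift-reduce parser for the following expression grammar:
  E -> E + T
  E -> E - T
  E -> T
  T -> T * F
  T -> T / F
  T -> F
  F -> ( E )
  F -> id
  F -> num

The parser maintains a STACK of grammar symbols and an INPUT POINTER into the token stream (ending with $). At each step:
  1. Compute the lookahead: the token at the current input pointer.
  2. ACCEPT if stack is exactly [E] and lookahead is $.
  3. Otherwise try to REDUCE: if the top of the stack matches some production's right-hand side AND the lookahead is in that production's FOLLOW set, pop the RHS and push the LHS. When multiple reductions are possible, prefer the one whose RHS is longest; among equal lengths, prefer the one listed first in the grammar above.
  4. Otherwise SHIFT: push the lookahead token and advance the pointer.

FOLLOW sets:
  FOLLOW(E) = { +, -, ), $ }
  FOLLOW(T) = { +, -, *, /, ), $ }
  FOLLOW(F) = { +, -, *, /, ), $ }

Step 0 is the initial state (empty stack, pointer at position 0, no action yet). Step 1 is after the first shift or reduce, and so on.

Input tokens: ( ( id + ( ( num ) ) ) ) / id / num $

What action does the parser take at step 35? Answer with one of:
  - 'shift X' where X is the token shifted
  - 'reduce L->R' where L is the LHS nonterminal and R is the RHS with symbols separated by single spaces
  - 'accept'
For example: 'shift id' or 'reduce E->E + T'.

Step 1: shift (. Stack=[(] ptr=1 lookahead=( remaining=[( id + ( ( num ) ) ) ) / id / num $]
Step 2: shift (. Stack=[( (] ptr=2 lookahead=id remaining=[id + ( ( num ) ) ) ) / id / num $]
Step 3: shift id. Stack=[( ( id] ptr=3 lookahead=+ remaining=[+ ( ( num ) ) ) ) / id / num $]
Step 4: reduce F->id. Stack=[( ( F] ptr=3 lookahead=+ remaining=[+ ( ( num ) ) ) ) / id / num $]
Step 5: reduce T->F. Stack=[( ( T] ptr=3 lookahead=+ remaining=[+ ( ( num ) ) ) ) / id / num $]
Step 6: reduce E->T. Stack=[( ( E] ptr=3 lookahead=+ remaining=[+ ( ( num ) ) ) ) / id / num $]
Step 7: shift +. Stack=[( ( E +] ptr=4 lookahead=( remaining=[( ( num ) ) ) ) / id / num $]
Step 8: shift (. Stack=[( ( E + (] ptr=5 lookahead=( remaining=[( num ) ) ) ) / id / num $]
Step 9: shift (. Stack=[( ( E + ( (] ptr=6 lookahead=num remaining=[num ) ) ) ) / id / num $]
Step 10: shift num. Stack=[( ( E + ( ( num] ptr=7 lookahead=) remaining=[) ) ) ) / id / num $]
Step 11: reduce F->num. Stack=[( ( E + ( ( F] ptr=7 lookahead=) remaining=[) ) ) ) / id / num $]
Step 12: reduce T->F. Stack=[( ( E + ( ( T] ptr=7 lookahead=) remaining=[) ) ) ) / id / num $]
Step 13: reduce E->T. Stack=[( ( E + ( ( E] ptr=7 lookahead=) remaining=[) ) ) ) / id / num $]
Step 14: shift ). Stack=[( ( E + ( ( E )] ptr=8 lookahead=) remaining=[) ) ) / id / num $]
Step 15: reduce F->( E ). Stack=[( ( E + ( F] ptr=8 lookahead=) remaining=[) ) ) / id / num $]
Step 16: reduce T->F. Stack=[( ( E + ( T] ptr=8 lookahead=) remaining=[) ) ) / id / num $]
Step 17: reduce E->T. Stack=[( ( E + ( E] ptr=8 lookahead=) remaining=[) ) ) / id / num $]
Step 18: shift ). Stack=[( ( E + ( E )] ptr=9 lookahead=) remaining=[) ) / id / num $]
Step 19: reduce F->( E ). Stack=[( ( E + F] ptr=9 lookahead=) remaining=[) ) / id / num $]
Step 20: reduce T->F. Stack=[( ( E + T] ptr=9 lookahead=) remaining=[) ) / id / num $]
Step 21: reduce E->E + T. Stack=[( ( E] ptr=9 lookahead=) remaining=[) ) / id / num $]
Step 22: shift ). Stack=[( ( E )] ptr=10 lookahead=) remaining=[) / id / num $]
Step 23: reduce F->( E ). Stack=[( F] ptr=10 lookahead=) remaining=[) / id / num $]
Step 24: reduce T->F. Stack=[( T] ptr=10 lookahead=) remaining=[) / id / num $]
Step 25: reduce E->T. Stack=[( E] ptr=10 lookahead=) remaining=[) / id / num $]
Step 26: shift ). Stack=[( E )] ptr=11 lookahead=/ remaining=[/ id / num $]
Step 27: reduce F->( E ). Stack=[F] ptr=11 lookahead=/ remaining=[/ id / num $]
Step 28: reduce T->F. Stack=[T] ptr=11 lookahead=/ remaining=[/ id / num $]
Step 29: shift /. Stack=[T /] ptr=12 lookahead=id remaining=[id / num $]
Step 30: shift id. Stack=[T / id] ptr=13 lookahead=/ remaining=[/ num $]
Step 31: reduce F->id. Stack=[T / F] ptr=13 lookahead=/ remaining=[/ num $]
Step 32: reduce T->T / F. Stack=[T] ptr=13 lookahead=/ remaining=[/ num $]
Step 33: shift /. Stack=[T /] ptr=14 lookahead=num remaining=[num $]
Step 34: shift num. Stack=[T / num] ptr=15 lookahead=$ remaining=[$]
Step 35: reduce F->num. Stack=[T / F] ptr=15 lookahead=$ remaining=[$]

Answer: reduce F->num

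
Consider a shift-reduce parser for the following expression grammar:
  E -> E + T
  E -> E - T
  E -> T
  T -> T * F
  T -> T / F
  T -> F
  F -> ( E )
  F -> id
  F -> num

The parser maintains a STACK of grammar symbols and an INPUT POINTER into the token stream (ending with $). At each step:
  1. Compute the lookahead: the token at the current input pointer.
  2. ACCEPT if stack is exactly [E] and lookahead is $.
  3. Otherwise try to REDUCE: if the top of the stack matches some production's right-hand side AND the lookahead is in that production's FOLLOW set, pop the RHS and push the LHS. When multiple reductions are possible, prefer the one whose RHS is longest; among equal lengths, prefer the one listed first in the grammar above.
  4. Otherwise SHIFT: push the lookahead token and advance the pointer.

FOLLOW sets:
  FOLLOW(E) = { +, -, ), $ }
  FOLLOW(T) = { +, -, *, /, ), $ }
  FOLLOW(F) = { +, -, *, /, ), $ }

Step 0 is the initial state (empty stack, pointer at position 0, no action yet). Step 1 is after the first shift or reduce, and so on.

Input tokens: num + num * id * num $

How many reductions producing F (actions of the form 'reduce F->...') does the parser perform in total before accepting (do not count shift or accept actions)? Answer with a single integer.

Answer: 4

Derivation:
Step 1: shift num. Stack=[num] ptr=1 lookahead=+ remaining=[+ num * id * num $]
Step 2: reduce F->num. Stack=[F] ptr=1 lookahead=+ remaining=[+ num * id * num $]
Step 3: reduce T->F. Stack=[T] ptr=1 lookahead=+ remaining=[+ num * id * num $]
Step 4: reduce E->T. Stack=[E] ptr=1 lookahead=+ remaining=[+ num * id * num $]
Step 5: shift +. Stack=[E +] ptr=2 lookahead=num remaining=[num * id * num $]
Step 6: shift num. Stack=[E + num] ptr=3 lookahead=* remaining=[* id * num $]
Step 7: reduce F->num. Stack=[E + F] ptr=3 lookahead=* remaining=[* id * num $]
Step 8: reduce T->F. Stack=[E + T] ptr=3 lookahead=* remaining=[* id * num $]
Step 9: shift *. Stack=[E + T *] ptr=4 lookahead=id remaining=[id * num $]
Step 10: shift id. Stack=[E + T * id] ptr=5 lookahead=* remaining=[* num $]
Step 11: reduce F->id. Stack=[E + T * F] ptr=5 lookahead=* remaining=[* num $]
Step 12: reduce T->T * F. Stack=[E + T] ptr=5 lookahead=* remaining=[* num $]
Step 13: shift *. Stack=[E + T *] ptr=6 lookahead=num remaining=[num $]
Step 14: shift num. Stack=[E + T * num] ptr=7 lookahead=$ remaining=[$]
Step 15: reduce F->num. Stack=[E + T * F] ptr=7 lookahead=$ remaining=[$]
Step 16: reduce T->T * F. Stack=[E + T] ptr=7 lookahead=$ remaining=[$]
Step 17: reduce E->E + T. Stack=[E] ptr=7 lookahead=$ remaining=[$]
Step 18: accept. Stack=[E] ptr=7 lookahead=$ remaining=[$]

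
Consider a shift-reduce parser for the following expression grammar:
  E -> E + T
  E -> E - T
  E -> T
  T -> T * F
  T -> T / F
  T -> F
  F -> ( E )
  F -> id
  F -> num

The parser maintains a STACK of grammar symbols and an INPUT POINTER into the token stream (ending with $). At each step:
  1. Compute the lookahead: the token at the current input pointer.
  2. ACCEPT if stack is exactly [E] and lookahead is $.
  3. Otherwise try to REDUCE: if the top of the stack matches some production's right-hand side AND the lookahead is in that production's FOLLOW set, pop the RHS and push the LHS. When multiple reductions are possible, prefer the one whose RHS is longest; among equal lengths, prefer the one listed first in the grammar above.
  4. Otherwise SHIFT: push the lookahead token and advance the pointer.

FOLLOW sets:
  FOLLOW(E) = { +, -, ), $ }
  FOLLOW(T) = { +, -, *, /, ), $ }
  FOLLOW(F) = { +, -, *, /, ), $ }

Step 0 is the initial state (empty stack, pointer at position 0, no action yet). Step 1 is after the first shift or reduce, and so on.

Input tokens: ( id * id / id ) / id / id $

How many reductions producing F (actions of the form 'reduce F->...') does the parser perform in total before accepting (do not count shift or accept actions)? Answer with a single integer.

Step 1: shift (. Stack=[(] ptr=1 lookahead=id remaining=[id * id / id ) / id / id $]
Step 2: shift id. Stack=[( id] ptr=2 lookahead=* remaining=[* id / id ) / id / id $]
Step 3: reduce F->id. Stack=[( F] ptr=2 lookahead=* remaining=[* id / id ) / id / id $]
Step 4: reduce T->F. Stack=[( T] ptr=2 lookahead=* remaining=[* id / id ) / id / id $]
Step 5: shift *. Stack=[( T *] ptr=3 lookahead=id remaining=[id / id ) / id / id $]
Step 6: shift id. Stack=[( T * id] ptr=4 lookahead=/ remaining=[/ id ) / id / id $]
Step 7: reduce F->id. Stack=[( T * F] ptr=4 lookahead=/ remaining=[/ id ) / id / id $]
Step 8: reduce T->T * F. Stack=[( T] ptr=4 lookahead=/ remaining=[/ id ) / id / id $]
Step 9: shift /. Stack=[( T /] ptr=5 lookahead=id remaining=[id ) / id / id $]
Step 10: shift id. Stack=[( T / id] ptr=6 lookahead=) remaining=[) / id / id $]
Step 11: reduce F->id. Stack=[( T / F] ptr=6 lookahead=) remaining=[) / id / id $]
Step 12: reduce T->T / F. Stack=[( T] ptr=6 lookahead=) remaining=[) / id / id $]
Step 13: reduce E->T. Stack=[( E] ptr=6 lookahead=) remaining=[) / id / id $]
Step 14: shift ). Stack=[( E )] ptr=7 lookahead=/ remaining=[/ id / id $]
Step 15: reduce F->( E ). Stack=[F] ptr=7 lookahead=/ remaining=[/ id / id $]
Step 16: reduce T->F. Stack=[T] ptr=7 lookahead=/ remaining=[/ id / id $]
Step 17: shift /. Stack=[T /] ptr=8 lookahead=id remaining=[id / id $]
Step 18: shift id. Stack=[T / id] ptr=9 lookahead=/ remaining=[/ id $]
Step 19: reduce F->id. Stack=[T / F] ptr=9 lookahead=/ remaining=[/ id $]
Step 20: reduce T->T / F. Stack=[T] ptr=9 lookahead=/ remaining=[/ id $]
Step 21: shift /. Stack=[T /] ptr=10 lookahead=id remaining=[id $]
Step 22: shift id. Stack=[T / id] ptr=11 lookahead=$ remaining=[$]
Step 23: reduce F->id. Stack=[T / F] ptr=11 lookahead=$ remaining=[$]
Step 24: reduce T->T / F. Stack=[T] ptr=11 lookahead=$ remaining=[$]
Step 25: reduce E->T. Stack=[E] ptr=11 lookahead=$ remaining=[$]
Step 26: accept. Stack=[E] ptr=11 lookahead=$ remaining=[$]

Answer: 6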